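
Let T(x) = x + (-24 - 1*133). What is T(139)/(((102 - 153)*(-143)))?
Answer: -6/2431 ≈ -0.0024681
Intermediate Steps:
T(x) = -157 + x (T(x) = x + (-24 - 133) = x - 157 = -157 + x)
T(139)/(((102 - 153)*(-143))) = (-157 + 139)/(((102 - 153)*(-143))) = -18/((-51*(-143))) = -18/7293 = -18*1/7293 = -6/2431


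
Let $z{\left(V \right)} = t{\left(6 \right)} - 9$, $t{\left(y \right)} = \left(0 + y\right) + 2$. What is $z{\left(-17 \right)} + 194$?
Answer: $193$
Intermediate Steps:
$t{\left(y \right)} = 2 + y$ ($t{\left(y \right)} = y + 2 = 2 + y$)
$z{\left(V \right)} = -1$ ($z{\left(V \right)} = \left(2 + 6\right) - 9 = 8 - 9 = -1$)
$z{\left(-17 \right)} + 194 = -1 + 194 = 193$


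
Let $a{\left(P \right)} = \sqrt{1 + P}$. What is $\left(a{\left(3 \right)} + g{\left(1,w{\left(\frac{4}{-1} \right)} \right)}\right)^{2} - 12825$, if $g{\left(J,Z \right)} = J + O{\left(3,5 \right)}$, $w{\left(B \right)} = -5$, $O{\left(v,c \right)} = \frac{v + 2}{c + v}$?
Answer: $- \frac{819959}{64} \approx -12812.0$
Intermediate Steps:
$O{\left(v,c \right)} = \frac{2 + v}{c + v}$
$g{\left(J,Z \right)} = \frac{5}{8} + J$ ($g{\left(J,Z \right)} = J + \frac{2 + 3}{5 + 3} = J + \frac{1}{8} \cdot 5 = J + \frac{5}{8} = \frac{5}{8} + J$)
$\left(a{\left(3 \right)} + g{\left(1,w{\left(\frac{4}{-1} \right)} \right)}\right)^{2} - 12825 = \left(\sqrt{1 + 3} + \left(\frac{5}{8} + 1\right)\right)^{2} - 12825 = \left(\sqrt{4} + \frac{13}{8}\right)^{2} - 12825 = \left(2 + \frac{13}{8}\right)^{2} - 12825 = \left(\frac{29}{8}\right)^{2} - 12825 = \frac{841}{64} - 12825 = - \frac{819959}{64}$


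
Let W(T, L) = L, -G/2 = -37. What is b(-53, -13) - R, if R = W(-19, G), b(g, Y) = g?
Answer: -127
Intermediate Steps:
G = 74 (G = -2*(-37) = 74)
R = 74
b(-53, -13) - R = -53 - 1*74 = -53 - 74 = -127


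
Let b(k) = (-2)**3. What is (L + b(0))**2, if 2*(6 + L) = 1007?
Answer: 958441/4 ≈ 2.3961e+5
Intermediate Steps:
L = 995/2 (L = -6 + (1/2)*1007 = -6 + 1007/2 = 995/2 ≈ 497.50)
b(k) = -8
(L + b(0))**2 = (995/2 - 8)**2 = (979/2)**2 = 958441/4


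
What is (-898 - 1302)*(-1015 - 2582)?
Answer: 7913400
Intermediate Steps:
(-898 - 1302)*(-1015 - 2582) = -2200*(-3597) = 7913400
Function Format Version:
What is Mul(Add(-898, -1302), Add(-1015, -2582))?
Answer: 7913400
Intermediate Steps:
Mul(Add(-898, -1302), Add(-1015, -2582)) = Mul(-2200, -3597) = 7913400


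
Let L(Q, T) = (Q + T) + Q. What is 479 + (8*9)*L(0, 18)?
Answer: 1775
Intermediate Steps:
L(Q, T) = T + 2*Q
479 + (8*9)*L(0, 18) = 479 + (8*9)*(18 + 2*0) = 479 + 72*(18 + 0) = 479 + 72*18 = 479 + 1296 = 1775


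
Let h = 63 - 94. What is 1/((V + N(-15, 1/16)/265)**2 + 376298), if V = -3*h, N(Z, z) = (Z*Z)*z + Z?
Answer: 719104/276816454313 ≈ 2.5978e-6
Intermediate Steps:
h = -31
N(Z, z) = Z + z*Z**2 (N(Z, z) = Z**2*z + Z = z*Z**2 + Z = Z + z*Z**2)
V = 93 (V = -3*(-31) = 93)
1/((V + N(-15, 1/16)/265)**2 + 376298) = 1/((93 - 15*(1 - 15/16)/265)**2 + 376298) = 1/((93 - 15*(1 - 15*1/16)*(1/265))**2 + 376298) = 1/((93 - 15*(1 - 15/16)*(1/265))**2 + 376298) = 1/((93 - 15*1/16*(1/265))**2 + 376298) = 1/((93 - 15/16*1/265)**2 + 376298) = 1/((93 - 3/848)**2 + 376298) = 1/((78861/848)**2 + 376298) = 1/(6219057321/719104 + 376298) = 1/(276816454313/719104) = 719104/276816454313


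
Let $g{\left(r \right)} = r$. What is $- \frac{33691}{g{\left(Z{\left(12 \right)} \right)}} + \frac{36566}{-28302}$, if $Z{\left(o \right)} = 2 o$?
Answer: $- \frac{53022237}{37736} \approx -1405.1$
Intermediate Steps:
$- \frac{33691}{g{\left(Z{\left(12 \right)} \right)}} + \frac{36566}{-28302} = - \frac{33691}{2 \cdot 12} + \frac{36566}{-28302} = - \frac{33691}{24} + 36566 \left(- \frac{1}{28302}\right) = \left(-33691\right) \frac{1}{24} - \frac{18283}{14151} = - \frac{33691}{24} - \frac{18283}{14151} = - \frac{53022237}{37736}$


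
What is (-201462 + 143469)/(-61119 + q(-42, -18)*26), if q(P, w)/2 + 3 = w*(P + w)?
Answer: 19331/1705 ≈ 11.338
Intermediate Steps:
q(P, w) = -6 + 2*w*(P + w) (q(P, w) = -6 + 2*(w*(P + w)) = -6 + 2*w*(P + w))
(-201462 + 143469)/(-61119 + q(-42, -18)*26) = (-201462 + 143469)/(-61119 + (-6 + 2*(-18)**2 + 2*(-42)*(-18))*26) = -57993/(-61119 + (-6 + 2*324 + 1512)*26) = -57993/(-61119 + (-6 + 648 + 1512)*26) = -57993/(-61119 + 2154*26) = -57993/(-61119 + 56004) = -57993/(-5115) = -57993*(-1/5115) = 19331/1705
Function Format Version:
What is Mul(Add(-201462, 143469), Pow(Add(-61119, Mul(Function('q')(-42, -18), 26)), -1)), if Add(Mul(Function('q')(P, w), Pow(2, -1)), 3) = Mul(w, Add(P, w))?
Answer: Rational(19331, 1705) ≈ 11.338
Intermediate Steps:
Function('q')(P, w) = Add(-6, Mul(2, w, Add(P, w))) (Function('q')(P, w) = Add(-6, Mul(2, Mul(w, Add(P, w)))) = Add(-6, Mul(2, w, Add(P, w))))
Mul(Add(-201462, 143469), Pow(Add(-61119, Mul(Function('q')(-42, -18), 26)), -1)) = Mul(Add(-201462, 143469), Pow(Add(-61119, Mul(Add(-6, Mul(2, Pow(-18, 2)), Mul(2, -42, -18)), 26)), -1)) = Mul(-57993, Pow(Add(-61119, Mul(Add(-6, Mul(2, 324), 1512), 26)), -1)) = Mul(-57993, Pow(Add(-61119, Mul(Add(-6, 648, 1512), 26)), -1)) = Mul(-57993, Pow(Add(-61119, Mul(2154, 26)), -1)) = Mul(-57993, Pow(Add(-61119, 56004), -1)) = Mul(-57993, Pow(-5115, -1)) = Mul(-57993, Rational(-1, 5115)) = Rational(19331, 1705)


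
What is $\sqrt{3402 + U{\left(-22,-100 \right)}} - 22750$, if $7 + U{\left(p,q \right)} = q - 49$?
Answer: $-22750 + \sqrt{3246} \approx -22693.0$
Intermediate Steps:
$U{\left(p,q \right)} = -56 + q$ ($U{\left(p,q \right)} = -7 + \left(q - 49\right) = -7 + \left(-49 + q\right) = -56 + q$)
$\sqrt{3402 + U{\left(-22,-100 \right)}} - 22750 = \sqrt{3402 - 156} - 22750 = \sqrt{3246} - 22750 = -22750 + \sqrt{3246}$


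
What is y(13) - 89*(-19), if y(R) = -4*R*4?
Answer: 1483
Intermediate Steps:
y(R) = -16*R
y(13) - 89*(-19) = -16*13 - 89*(-19) = -208 + 1691 = 1483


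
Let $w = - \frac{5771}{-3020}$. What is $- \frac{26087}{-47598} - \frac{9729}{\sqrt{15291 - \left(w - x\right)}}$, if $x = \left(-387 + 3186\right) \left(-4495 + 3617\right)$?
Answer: $\frac{26087}{47598} + \frac{19458 i \sqrt{5568535260205}}{7375543391} \approx 0.54807 + 6.2255 i$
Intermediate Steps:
$w = \frac{5771}{3020}$ ($w = \left(-5771\right) \left(- \frac{1}{3020}\right) = \frac{5771}{3020} \approx 1.9109$)
$x = -2457522$ ($x = 2799 \left(-878\right) = -2457522$)
$- \frac{26087}{-47598} - \frac{9729}{\sqrt{15291 - \left(w - x\right)}} = - \frac{26087}{-47598} - \frac{9729}{\sqrt{15291 - \frac{7421722211}{3020}}} = \left(-26087\right) \left(- \frac{1}{47598}\right) - \frac{9729}{\sqrt{15291 - \frac{7421722211}{3020}}} = \frac{26087}{47598} - \frac{9729}{\sqrt{15291 - \frac{7421722211}{3020}}} = \frac{26087}{47598} - \frac{9729}{\sqrt{- \frac{7375543391}{3020}}} = \frac{26087}{47598} - \frac{9729}{\frac{1}{1510} i \sqrt{5568535260205}} = \frac{26087}{47598} - 9729 \left(- \frac{2 i \sqrt{5568535260205}}{7375543391}\right) = \frac{26087}{47598} + \frac{19458 i \sqrt{5568535260205}}{7375543391}$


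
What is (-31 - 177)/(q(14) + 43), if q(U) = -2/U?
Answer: -364/75 ≈ -4.8533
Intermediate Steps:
(-31 - 177)/(q(14) + 43) = (-31 - 177)/(-2/14 + 43) = -208/(-2*1/14 + 43) = -208/(-⅐ + 43) = -208/300/7 = -208*7/300 = -364/75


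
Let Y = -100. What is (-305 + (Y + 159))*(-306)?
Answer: 75276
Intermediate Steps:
(-305 + (Y + 159))*(-306) = (-305 + (-100 + 159))*(-306) = (-305 + 59)*(-306) = -246*(-306) = 75276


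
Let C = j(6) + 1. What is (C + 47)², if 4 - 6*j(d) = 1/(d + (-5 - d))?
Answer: 237169/100 ≈ 2371.7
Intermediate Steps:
j(d) = 7/10 (j(d) = ⅔ - 1/(6*(d + (-5 - d))) = ⅔ - ⅙/(-5) = ⅔ - ⅙*(-⅕) = ⅔ + 1/30 = 7/10)
C = 17/10 (C = 7/10 + 1 = 17/10 ≈ 1.7000)
(C + 47)² = (17/10 + 47)² = (487/10)² = 237169/100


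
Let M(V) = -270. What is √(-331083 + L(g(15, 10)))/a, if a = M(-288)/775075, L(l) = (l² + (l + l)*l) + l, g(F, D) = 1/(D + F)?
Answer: -31003*I*√206926847/270 ≈ -1.6518e+6*I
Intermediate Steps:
L(l) = l + 3*l² (L(l) = (l² + (2*l)*l) + l = (l² + 2*l²) + l = 3*l² + l = l + 3*l²)
a = -54/155015 (a = -270/775075 = -270*1/775075 = -54/155015 ≈ -0.00034835)
√(-331083 + L(g(15, 10)))/a = √(-331083 + (1 + 3/(10 + 15))/(10 + 15))/(-54/155015) = √(-331083 + (1 + 3/25)/25)*(-155015/54) = √(-331083 + (1/25)*(28/25))*(-155015/54) = √(-331083 + 28/625)*(-155015/54) = √(-206926847/625)*(-155015/54) = (I*√206926847/25)*(-155015/54) = -31003*I*√206926847/270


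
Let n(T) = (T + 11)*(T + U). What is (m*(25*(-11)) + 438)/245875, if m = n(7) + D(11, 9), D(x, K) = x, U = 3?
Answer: -7441/35125 ≈ -0.21184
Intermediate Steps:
n(T) = (3 + T)*(11 + T) (n(T) = (T + 11)*(T + 3) = (11 + T)*(3 + T) = (3 + T)*(11 + T))
m = 191 (m = (33 + 7² + 14*7) + 11 = (33 + 49 + 98) + 11 = 180 + 11 = 191)
(m*(25*(-11)) + 438)/245875 = (191*(25*(-11)) + 438)/245875 = (191*(-275) + 438)*(1/245875) = (-52525 + 438)*(1/245875) = -52087*1/245875 = -7441/35125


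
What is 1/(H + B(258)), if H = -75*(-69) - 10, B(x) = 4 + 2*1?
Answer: 1/5171 ≈ 0.00019339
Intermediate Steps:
B(x) = 6 (B(x) = 4 + 2 = 6)
H = 5165 (H = 5175 - 10 = 5165)
1/(H + B(258)) = 1/(5165 + 6) = 1/5171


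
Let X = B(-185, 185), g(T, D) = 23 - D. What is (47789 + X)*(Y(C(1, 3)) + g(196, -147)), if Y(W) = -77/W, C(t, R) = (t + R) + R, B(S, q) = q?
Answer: 7627866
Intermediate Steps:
X = 185
C(t, R) = t + 2*R (C(t, R) = (R + t) + R = t + 2*R)
(47789 + X)*(Y(C(1, 3)) + g(196, -147)) = (47789 + 185)*(-77/(1 + 2*3) + (23 - 1*(-147))) = 47974*(-77/(1 + 6) + (23 + 147)) = 47974*(-77/7 + 170) = 47974*(-77*1/7 + 170) = 47974*(-11 + 170) = 47974*159 = 7627866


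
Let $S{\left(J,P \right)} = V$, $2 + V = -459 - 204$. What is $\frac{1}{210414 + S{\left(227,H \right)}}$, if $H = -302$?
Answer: $\frac{1}{209749} \approx 4.7676 \cdot 10^{-6}$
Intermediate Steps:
$V = -665$ ($V = -2 - 663 = -665$)
$S{\left(J,P \right)} = -665$
$\frac{1}{210414 + S{\left(227,H \right)}} = \frac{1}{210414 - 665} = \frac{1}{209749}$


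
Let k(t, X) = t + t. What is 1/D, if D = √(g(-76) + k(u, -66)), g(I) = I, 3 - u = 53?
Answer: -I*√11/44 ≈ -0.075378*I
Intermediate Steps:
u = -50 (u = 3 - 1*53 = 3 - 53 = -50)
k(t, X) = 2*t
D = 4*I*√11 (D = √(-76 + 2*(-50)) = √(-76 - 100) = √(-176) = 4*I*√11 ≈ 13.266*I)
1/D = 1/(4*I*√11) = -I*√11/44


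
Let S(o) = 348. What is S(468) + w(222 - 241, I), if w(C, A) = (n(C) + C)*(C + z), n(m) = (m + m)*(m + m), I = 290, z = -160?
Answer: -254727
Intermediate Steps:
n(m) = 4*m² (n(m) = (2*m)*(2*m) = 4*m²)
w(C, A) = (-160 + C)*(C + 4*C²) (w(C, A) = (4*C² + C)*(C - 160) = (C + 4*C²)*(-160 + C) = (-160 + C)*(C + 4*C²))
S(468) + w(222 - 241, I) = 348 + (222 - 241)*(-160 - 639*(222 - 241) + 4*(222 - 241)²) = 348 - 19*(-160 - 639*(-19) + 4*(-19)²) = 348 - 19*(-160 + 12141 + 4*361) = 348 - 19*(-160 + 12141 + 1444) = 348 - 19*13425 = 348 - 255075 = -254727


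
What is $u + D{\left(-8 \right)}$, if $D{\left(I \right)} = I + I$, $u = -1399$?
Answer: $-1415$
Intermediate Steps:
$D{\left(I \right)} = 2 I$
$u + D{\left(-8 \right)} = -1399 + 2 \left(-8\right) = -1399 - 16 = -1415$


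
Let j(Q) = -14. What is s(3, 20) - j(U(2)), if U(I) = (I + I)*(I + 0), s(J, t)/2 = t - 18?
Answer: 18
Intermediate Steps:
s(J, t) = -36 + 2*t (s(J, t) = 2*(t - 18) = 2*(-18 + t) = -36 + 2*t)
U(I) = 2*I² (U(I) = (2*I)*I = 2*I²)
s(3, 20) - j(U(2)) = (-36 + 2*20) - 1*(-14) = (-36 + 40) + 14 = 4 + 14 = 18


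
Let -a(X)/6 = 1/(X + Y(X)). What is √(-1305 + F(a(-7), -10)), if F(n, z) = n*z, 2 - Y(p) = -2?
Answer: 5*I*√53 ≈ 36.401*I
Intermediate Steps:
Y(p) = 4 (Y(p) = 2 - 1*(-2) = 2 + 2 = 4)
a(X) = -6/(4 + X) (a(X) = -6/(X + 4) = -6/(4 + X))
√(-1305 + F(a(-7), -10)) = √(-1305 - 6/(4 - 7)*(-10)) = √(-1305 - 6/(-3)*(-10)) = √(-1305 - 6*(-⅓)*(-10)) = √(-1305 + 2*(-10)) = √(-1305 - 20) = √(-1325) = 5*I*√53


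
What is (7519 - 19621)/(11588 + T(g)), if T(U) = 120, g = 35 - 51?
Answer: -6051/5854 ≈ -1.0337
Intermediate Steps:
g = -16
(7519 - 19621)/(11588 + T(g)) = (7519 - 19621)/(11588 + 120) = -12102/11708 = -12102*1/11708 = -6051/5854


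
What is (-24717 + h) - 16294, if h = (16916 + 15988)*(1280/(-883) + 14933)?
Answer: 433788516623/883 ≈ 4.9127e+8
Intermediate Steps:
h = 433824729336/883 (h = 32904*(1280*(-1/883) + 14933) = 32904*(-1280/883 + 14933) = 32904*(13184559/883) = 433824729336/883 ≈ 4.9131e+8)
(-24717 + h) - 16294 = (-24717 + 433824729336/883) - 16294 = 433802904225/883 - 16294 = 433788516623/883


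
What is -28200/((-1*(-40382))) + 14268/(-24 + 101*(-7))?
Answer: -298392288/14759621 ≈ -20.217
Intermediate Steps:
-28200/((-1*(-40382))) + 14268/(-24 + 101*(-7)) = -28200/40382 + 14268/(-24 - 707) = -28200*1/40382 + 14268/(-731) = -14100/20191 + 14268*(-1/731) = -14100/20191 - 14268/731 = -298392288/14759621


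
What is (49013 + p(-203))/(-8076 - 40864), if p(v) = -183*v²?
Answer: 3746117/24470 ≈ 153.09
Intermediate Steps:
(49013 + p(-203))/(-8076 - 40864) = (49013 - 183*(-203)²)/(-8076 - 40864) = (49013 - 183*41209)/(-48940) = (49013 - 7541247)*(-1/48940) = -7492234*(-1/48940) = 3746117/24470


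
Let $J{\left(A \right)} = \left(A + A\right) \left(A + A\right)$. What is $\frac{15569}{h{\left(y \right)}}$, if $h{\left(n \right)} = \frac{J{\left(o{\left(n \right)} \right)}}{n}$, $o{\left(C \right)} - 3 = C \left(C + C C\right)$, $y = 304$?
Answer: $\frac{1183244}{794500373255689} \approx 1.4893 \cdot 10^{-9}$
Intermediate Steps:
$o{\left(C \right)} = 3 + C \left(C + C^{2}\right)$ ($o{\left(C \right)} = 3 + C \left(C + C C\right) = 3 + C \left(C + C^{2}\right)$)
$J{\left(A \right)} = 4 A^{2}$ ($J{\left(A \right)} = 2 A 2 A = 4 A^{2}$)
$h{\left(n \right)} = \frac{4 \left(3 + n^{2} + n^{3}\right)^{2}}{n}$
$\frac{15569}{h{\left(y \right)}} = \frac{15569}{4 \cdot \frac{1}{304} \left(3 + 304^{2} + 304^{3}\right)^{2}} = \frac{15569}{4 \cdot \frac{1}{304} \left(3 + 92416 + 28094464\right)^{2}} = \frac{15569}{4 \cdot \frac{1}{304} \cdot 28186883^{2}} = \frac{15569}{4 \cdot \frac{1}{304} \cdot 794500373255689} = \frac{15569}{\frac{794500373255689}{76}} = 15569 \cdot \frac{76}{794500373255689} = \frac{1183244}{794500373255689}$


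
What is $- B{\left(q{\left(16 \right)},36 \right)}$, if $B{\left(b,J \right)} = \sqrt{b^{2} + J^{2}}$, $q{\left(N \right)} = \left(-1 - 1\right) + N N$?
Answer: $- 2 \sqrt{16453} \approx -256.54$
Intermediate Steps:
$q{\left(N \right)} = -2 + N^{2}$ ($q{\left(N \right)} = \left(-1 - 1\right) + N^{2} = -2 + N^{2}$)
$B{\left(b,J \right)} = \sqrt{J^{2} + b^{2}}$
$- B{\left(q{\left(16 \right)},36 \right)} = - \sqrt{36^{2} + \left(-2 + 16^{2}\right)^{2}} = - \sqrt{1296 + \left(-2 + 256\right)^{2}} = - \sqrt{1296 + 254^{2}} = - \sqrt{1296 + 64516} = - \sqrt{65812} = - 2 \sqrt{16453}$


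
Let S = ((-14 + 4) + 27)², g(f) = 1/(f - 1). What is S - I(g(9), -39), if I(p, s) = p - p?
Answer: 289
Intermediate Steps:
g(f) = 1/(-1 + f)
I(p, s) = 0
S = 289 (S = (-10 + 27)² = 17² = 289)
S - I(g(9), -39) = 289 - 1*0 = 289 + 0 = 289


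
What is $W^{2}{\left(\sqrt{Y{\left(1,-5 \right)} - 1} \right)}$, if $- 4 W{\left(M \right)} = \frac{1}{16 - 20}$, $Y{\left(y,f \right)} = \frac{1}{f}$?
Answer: $\frac{1}{256} \approx 0.0039063$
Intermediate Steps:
$W{\left(M \right)} = \frac{1}{16}$ ($W{\left(M \right)} = - \frac{1}{4 \left(16 - 20\right)} = - \frac{1}{4 \left(-4\right)} = \left(- \frac{1}{4}\right) \left(- \frac{1}{4}\right) = \frac{1}{16}$)
$W^{2}{\left(\sqrt{Y{\left(1,-5 \right)} - 1} \right)} = \left(\frac{1}{16}\right)^{2} = \frac{1}{256}$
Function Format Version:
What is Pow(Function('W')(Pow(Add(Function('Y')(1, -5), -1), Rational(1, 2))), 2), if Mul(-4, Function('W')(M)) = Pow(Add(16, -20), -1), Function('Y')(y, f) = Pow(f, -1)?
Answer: Rational(1, 256) ≈ 0.0039063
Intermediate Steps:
Function('W')(M) = Rational(1, 16) (Function('W')(M) = Mul(Rational(-1, 4), Pow(Add(16, -20), -1)) = Mul(Rational(-1, 4), Pow(-4, -1)) = Mul(Rational(-1, 4), Rational(-1, 4)) = Rational(1, 16))
Pow(Function('W')(Pow(Add(Function('Y')(1, -5), -1), Rational(1, 2))), 2) = Pow(Rational(1, 16), 2) = Rational(1, 256)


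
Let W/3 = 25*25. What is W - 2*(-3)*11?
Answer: 1941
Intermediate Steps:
W = 1875 (W = 3*(25*25) = 3*625 = 1875)
W - 2*(-3)*11 = 1875 - 2*(-3)*11 = 1875 + 6*11 = 1875 + 66 = 1941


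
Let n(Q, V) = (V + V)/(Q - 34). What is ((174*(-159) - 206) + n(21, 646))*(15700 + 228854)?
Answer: -88926681912/13 ≈ -6.8405e+9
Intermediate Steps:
n(Q, V) = 2*V/(-34 + Q) (n(Q, V) = (2*V)/(-34 + Q) = 2*V/(-34 + Q))
((174*(-159) - 206) + n(21, 646))*(15700 + 228854) = ((174*(-159) - 206) + 2*646/(-34 + 21))*(15700 + 228854) = ((-27666 - 206) + 2*646/(-13))*244554 = (-27872 + 2*646*(-1/13))*244554 = (-27872 - 1292/13)*244554 = -363628/13*244554 = -88926681912/13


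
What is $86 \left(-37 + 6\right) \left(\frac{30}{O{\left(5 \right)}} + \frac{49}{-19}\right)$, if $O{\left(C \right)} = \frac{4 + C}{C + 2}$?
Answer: $- \frac{3153878}{57} \approx -55331.0$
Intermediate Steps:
$O{\left(C \right)} = \frac{4 + C}{2 + C}$
$86 \left(-37 + 6\right) \left(\frac{30}{O{\left(5 \right)}} + \frac{49}{-19}\right) = 86 \left(-37 + 6\right) \left(\frac{30}{\frac{1}{2 + 5} \left(4 + 5\right)} + \frac{49}{-19}\right) = 86 \left(-31\right) \left(\frac{30}{\frac{1}{7} \cdot 9} + 49 \left(- \frac{1}{19}\right)\right) = - 2666 \left(\frac{30}{\frac{1}{7} \cdot 9} - \frac{49}{19}\right) = - 2666 \left(\frac{30}{\frac{9}{7}} - \frac{49}{19}\right) = - 2666 \left(30 \cdot \frac{7}{9} - \frac{49}{19}\right) = - 2666 \left(\frac{70}{3} - \frac{49}{19}\right) = \left(-2666\right) \frac{1183}{57} = - \frac{3153878}{57}$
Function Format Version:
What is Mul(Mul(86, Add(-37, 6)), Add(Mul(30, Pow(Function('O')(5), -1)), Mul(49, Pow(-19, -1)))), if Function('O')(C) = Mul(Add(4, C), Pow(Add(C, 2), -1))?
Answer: Rational(-3153878, 57) ≈ -55331.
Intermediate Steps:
Function('O')(C) = Mul(Pow(Add(2, C), -1), Add(4, C)) (Function('O')(C) = Mul(Add(4, C), Pow(Add(2, C), -1)) = Mul(Pow(Add(2, C), -1), Add(4, C)))
Mul(Mul(86, Add(-37, 6)), Add(Mul(30, Pow(Function('O')(5), -1)), Mul(49, Pow(-19, -1)))) = Mul(Mul(86, Add(-37, 6)), Add(Mul(30, Pow(Mul(Pow(Add(2, 5), -1), Add(4, 5)), -1)), Mul(49, Pow(-19, -1)))) = Mul(Mul(86, -31), Add(Mul(30, Pow(Mul(Pow(7, -1), 9), -1)), Mul(49, Rational(-1, 19)))) = Mul(-2666, Add(Mul(30, Pow(Mul(Rational(1, 7), 9), -1)), Rational(-49, 19))) = Mul(-2666, Add(Mul(30, Pow(Rational(9, 7), -1)), Rational(-49, 19))) = Mul(-2666, Add(Mul(30, Rational(7, 9)), Rational(-49, 19))) = Mul(-2666, Add(Rational(70, 3), Rational(-49, 19))) = Mul(-2666, Rational(1183, 57)) = Rational(-3153878, 57)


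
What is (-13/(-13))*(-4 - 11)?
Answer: -15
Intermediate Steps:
(-13/(-13))*(-4 - 11) = -13*(-1/13)*(-15) = 1*(-15) = -15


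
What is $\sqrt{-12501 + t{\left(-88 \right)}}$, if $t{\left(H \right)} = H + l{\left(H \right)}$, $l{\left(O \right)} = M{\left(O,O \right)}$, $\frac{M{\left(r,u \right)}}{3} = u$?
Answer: $i \sqrt{12853} \approx 113.37 i$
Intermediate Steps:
$M{\left(r,u \right)} = 3 u$
$l{\left(O \right)} = 3 O$
$t{\left(H \right)} = 4 H$ ($t{\left(H \right)} = H + 3 H = 4 H$)
$\sqrt{-12501 + t{\left(-88 \right)}} = \sqrt{-12501 + 4 \left(-88\right)} = \sqrt{-12501 - 352} = \sqrt{-12853} = i \sqrt{12853}$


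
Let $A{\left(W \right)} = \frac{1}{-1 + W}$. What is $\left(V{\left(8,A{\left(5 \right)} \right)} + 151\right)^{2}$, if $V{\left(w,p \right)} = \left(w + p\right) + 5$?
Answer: $\frac{431649}{16} \approx 26978.0$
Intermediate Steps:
$V{\left(w,p \right)} = 5 + p + w$ ($V{\left(w,p \right)} = \left(p + w\right) + 5 = 5 + p + w$)
$\left(V{\left(8,A{\left(5 \right)} \right)} + 151\right)^{2} = \left(\left(5 + \frac{1}{-1 + 5} + 8\right) + 151\right)^{2} = \left(\left(5 + \frac{1}{4} + 8\right) + 151\right)^{2} = \left(\frac{53}{4} + 151\right)^{2} = \left(\frac{657}{4}\right)^{2} = \frac{431649}{16}$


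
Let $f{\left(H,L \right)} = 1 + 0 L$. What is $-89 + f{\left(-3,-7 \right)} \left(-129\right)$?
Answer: $-218$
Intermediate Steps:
$f{\left(H,L \right)} = 1$ ($f{\left(H,L \right)} = 1 + 0 = 1$)
$-89 + f{\left(-3,-7 \right)} \left(-129\right) = -89 + 1 \left(-129\right) = -89 - 129 = -218$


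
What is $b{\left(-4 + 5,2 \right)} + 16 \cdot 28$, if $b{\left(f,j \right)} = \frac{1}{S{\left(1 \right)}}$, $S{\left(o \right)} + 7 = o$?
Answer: $\frac{2687}{6} \approx 447.83$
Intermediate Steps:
$S{\left(o \right)} = -7 + o$
$b{\left(f,j \right)} = - \frac{1}{6}$ ($b{\left(f,j \right)} = \frac{1}{-7 + 1} = \frac{1}{-6} = - \frac{1}{6}$)
$b{\left(-4 + 5,2 \right)} + 16 \cdot 28 = - \frac{1}{6} + 16 \cdot 28 = - \frac{1}{6} + 448 = \frac{2687}{6}$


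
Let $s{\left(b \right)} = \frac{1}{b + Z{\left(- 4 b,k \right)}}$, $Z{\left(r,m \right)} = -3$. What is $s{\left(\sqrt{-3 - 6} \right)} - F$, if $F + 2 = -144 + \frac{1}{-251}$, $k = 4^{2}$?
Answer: $\frac{219631}{1506} - \frac{i}{6} \approx 145.84 - 0.16667 i$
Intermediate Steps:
$k = 16$
$F = - \frac{36647}{251}$ ($F = -2 - \left(144 - \frac{1}{-251}\right) = -2 - \frac{36145}{251} = - \frac{36647}{251} \approx -146.0$)
$s{\left(b \right)} = \frac{1}{-3 + b}$ ($s{\left(b \right)} = \frac{1}{b - 3} = \frac{1}{-3 + b}$)
$s{\left(\sqrt{-3 - 6} \right)} - F = \frac{1}{-3 + \sqrt{-3 - 6}} - - \frac{36647}{251} = \frac{1}{-3 + \sqrt{-9}} + \frac{36647}{251} = \frac{1}{-3 + 3 i} + \frac{36647}{251} = \frac{-3 - 3 i}{18} + \frac{36647}{251} = \frac{36647}{251} + \frac{-3 - 3 i}{18}$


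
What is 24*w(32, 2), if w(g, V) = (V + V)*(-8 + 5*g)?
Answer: 14592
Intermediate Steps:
w(g, V) = 2*V*(-8 + 5*g) (w(g, V) = (2*V)*(-8 + 5*g) = 2*V*(-8 + 5*g))
24*w(32, 2) = 24*(2*2*(-8 + 5*32)) = 24*(2*2*(-8 + 160)) = 24*(2*2*152) = 24*608 = 14592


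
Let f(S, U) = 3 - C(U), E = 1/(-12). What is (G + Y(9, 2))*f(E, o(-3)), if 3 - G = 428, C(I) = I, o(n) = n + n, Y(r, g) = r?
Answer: -3744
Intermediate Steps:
o(n) = 2*n
G = -425 (G = 3 - 1*428 = 3 - 428 = -425)
E = -1/12 ≈ -0.083333
f(S, U) = 3 - U
(G + Y(9, 2))*f(E, o(-3)) = (-425 + 9)*(3 - 2*(-3)) = -416*(3 - 1*(-6)) = -416*(3 + 6) = -416*9 = -3744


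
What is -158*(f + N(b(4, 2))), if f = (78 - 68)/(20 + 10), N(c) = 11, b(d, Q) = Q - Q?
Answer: -5372/3 ≈ -1790.7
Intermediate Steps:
b(d, Q) = 0
f = ⅓ (f = 10/30 = 10*(1/30) = ⅓ ≈ 0.33333)
-158*(f + N(b(4, 2))) = -158*(⅓ + 11) = -158*34/3 = -5372/3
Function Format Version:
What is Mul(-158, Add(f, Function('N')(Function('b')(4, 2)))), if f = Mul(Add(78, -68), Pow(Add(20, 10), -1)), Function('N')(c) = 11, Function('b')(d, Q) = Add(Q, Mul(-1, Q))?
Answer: Rational(-5372, 3) ≈ -1790.7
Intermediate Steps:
Function('b')(d, Q) = 0
f = Rational(1, 3) (f = Mul(10, Pow(30, -1)) = Mul(10, Rational(1, 30)) = Rational(1, 3) ≈ 0.33333)
Mul(-158, Add(f, Function('N')(Function('b')(4, 2)))) = Mul(-158, Add(Rational(1, 3), 11)) = Mul(-158, Rational(34, 3)) = Rational(-5372, 3)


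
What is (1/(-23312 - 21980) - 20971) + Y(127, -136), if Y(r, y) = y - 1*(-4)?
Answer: -955797077/45292 ≈ -21103.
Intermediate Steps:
Y(r, y) = 4 + y (Y(r, y) = y + 4 = 4 + y)
(1/(-23312 - 21980) - 20971) + Y(127, -136) = (1/(-23312 - 21980) - 20971) + (4 - 136) = (1/(-45292) - 20971) - 132 = (-1/45292 - 20971) - 132 = -949818533/45292 - 132 = -955797077/45292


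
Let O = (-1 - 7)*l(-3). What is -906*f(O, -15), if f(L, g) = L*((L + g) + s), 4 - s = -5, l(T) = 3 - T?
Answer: -2348352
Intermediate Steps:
s = 9 (s = 4 - 1*(-5) = 4 + 5 = 9)
O = -48 (O = (-1 - 7)*(3 - 1*(-3)) = -8*(3 + 3) = -8*6 = -48)
f(L, g) = L*(9 + L + g) (f(L, g) = L*((L + g) + 9) = L*(9 + L + g))
-906*f(O, -15) = -(-43488)*(9 - 48 - 15) = -(-43488)*(-54) = -906*2592 = -2348352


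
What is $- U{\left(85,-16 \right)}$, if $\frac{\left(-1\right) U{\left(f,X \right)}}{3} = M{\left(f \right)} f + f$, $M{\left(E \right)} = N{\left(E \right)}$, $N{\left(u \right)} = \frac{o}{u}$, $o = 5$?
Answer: $270$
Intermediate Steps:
$N{\left(u \right)} = \frac{5}{u}$
$M{\left(E \right)} = \frac{5}{E}$
$U{\left(f,X \right)} = -15 - 3 f$ ($U{\left(f,X \right)} = - 3 \left(\frac{5}{f} f + f\right) = - 3 \left(5 + f\right) = -15 - 3 f$)
$- U{\left(85,-16 \right)} = - (-15 - 255) = \left(-1\right) \left(-270\right) = 270$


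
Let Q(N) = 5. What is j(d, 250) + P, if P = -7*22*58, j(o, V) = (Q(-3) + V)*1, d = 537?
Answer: -8677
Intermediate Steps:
j(o, V) = 5 + V (j(o, V) = (5 + V)*1 = 5 + V)
P = -8932 (P = -154*58 = -8932)
j(d, 250) + P = (5 + 250) - 8932 = 255 - 8932 = -8677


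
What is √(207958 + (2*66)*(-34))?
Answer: √203470 ≈ 451.08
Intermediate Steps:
√(207958 + (2*66)*(-34)) = √(207958 + 132*(-34)) = √(207958 - 4488) = √203470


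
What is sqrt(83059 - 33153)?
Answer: sqrt(49906) ≈ 223.40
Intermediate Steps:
sqrt(83059 - 33153) = sqrt(49906)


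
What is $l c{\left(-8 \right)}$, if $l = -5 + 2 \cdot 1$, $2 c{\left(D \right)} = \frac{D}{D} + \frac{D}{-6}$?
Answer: $- \frac{7}{2} \approx -3.5$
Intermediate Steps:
$c{\left(D \right)} = \frac{1}{2} - \frac{D}{12}$ ($c{\left(D \right)} = \frac{\frac{D}{D} + \frac{D}{-6}}{2} = \frac{1 + D \left(- \frac{1}{6}\right)}{2} = \frac{1 - \frac{D}{6}}{2} = \frac{1}{2} - \frac{D}{12}$)
$l = -3$ ($l = -5 + 2 = -3$)
$l c{\left(-8 \right)} = - 3 \left(\frac{1}{2} - - \frac{2}{3}\right) = - 3 \left(\frac{1}{2} + \frac{2}{3}\right) = \left(-3\right) \frac{7}{6} = - \frac{7}{2}$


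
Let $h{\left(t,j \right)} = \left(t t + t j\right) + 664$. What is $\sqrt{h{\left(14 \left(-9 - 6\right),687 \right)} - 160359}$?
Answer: $i \sqrt{259865} \approx 509.77 i$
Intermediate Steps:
$h{\left(t,j \right)} = 664 + t^{2} + j t$ ($h{\left(t,j \right)} = \left(t^{2} + j t\right) + 664 = 664 + t^{2} + j t$)
$\sqrt{h{\left(14 \left(-9 - 6\right),687 \right)} - 160359} = \sqrt{\left(664 + \left(14 \left(-9 - 6\right)\right)^{2} + 687 \cdot 14 \left(-9 - 6\right)\right) - 160359} = \sqrt{\left(664 + \left(14 \left(-15\right)\right)^{2} + 687 \cdot 14 \left(-15\right)\right) - 160359} = \sqrt{\left(664 + \left(-210\right)^{2} + 687 \left(-210\right)\right) - 160359} = \sqrt{\left(664 + 44100 - 144270\right) - 160359} = \sqrt{-99506 - 160359} = \sqrt{-259865} = i \sqrt{259865}$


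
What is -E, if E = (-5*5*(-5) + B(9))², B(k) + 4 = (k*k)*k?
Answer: -722500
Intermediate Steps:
B(k) = -4 + k³ (B(k) = -4 + (k*k)*k = -4 + k²*k = -4 + k³)
E = 722500 (E = (-5*5*(-5) + (-4 + 9³))² = (-25*(-5) + (-4 + 729))² = (125 + 725)² = 850² = 722500)
-E = -1*722500 = -722500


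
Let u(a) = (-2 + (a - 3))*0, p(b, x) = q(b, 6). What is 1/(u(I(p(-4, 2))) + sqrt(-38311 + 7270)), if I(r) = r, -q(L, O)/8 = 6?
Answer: -I*sqrt(3449)/10347 ≈ -0.0056759*I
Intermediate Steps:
q(L, O) = -48 (q(L, O) = -8*6 = -48)
p(b, x) = -48
u(a) = 0 (u(a) = (-2 + (-3 + a))*0 = (-5 + a)*0 = 0)
1/(u(I(p(-4, 2))) + sqrt(-38311 + 7270)) = 1/(0 + sqrt(-38311 + 7270)) = 1/(0 + sqrt(-31041)) = 1/(0 + 3*I*sqrt(3449)) = 1/(3*I*sqrt(3449)) = -I*sqrt(3449)/10347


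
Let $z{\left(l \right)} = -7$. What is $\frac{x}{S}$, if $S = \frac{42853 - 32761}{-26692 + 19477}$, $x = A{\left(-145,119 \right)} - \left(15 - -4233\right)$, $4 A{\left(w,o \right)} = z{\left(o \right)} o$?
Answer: $\frac{42869125}{13456} \approx 3185.9$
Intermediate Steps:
$A{\left(w,o \right)} = - \frac{7 o}{4}$ ($A{\left(w,o \right)} = \frac{\left(-7\right) o}{4} = - \frac{7 o}{4}$)
$x = - \frac{17825}{4}$ ($x = \left(- \frac{7}{4}\right) 119 - \left(15 - -4233\right) = - \frac{833}{4} - \left(15 + 4233\right) = - \frac{833}{4} - 4248 = - \frac{17825}{4} \approx -4456.3$)
$S = - \frac{3364}{2405}$ ($S = \frac{42853 - 32761}{-7215} = \left(42853 - 32761\right) \left(- \frac{1}{7215}\right) = 10092 \left(- \frac{1}{7215}\right) = - \frac{3364}{2405} \approx -1.3988$)
$\frac{x}{S} = - \frac{17825}{4 \left(- \frac{3364}{2405}\right)} = \left(- \frac{17825}{4}\right) \left(- \frac{2405}{3364}\right) = \frac{42869125}{13456}$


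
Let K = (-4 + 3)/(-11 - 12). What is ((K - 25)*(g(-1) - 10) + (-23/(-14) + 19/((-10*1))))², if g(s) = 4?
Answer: 14480030889/648025 ≈ 22345.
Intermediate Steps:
K = 1/23 (K = -1/(-23) = -1*(-1/23) = 1/23 ≈ 0.043478)
((K - 25)*(g(-1) - 10) + (-23/(-14) + 19/((-10*1))))² = ((1/23 - 25)*(4 - 10) + (-23/(-14) + 19/((-10*1))))² = (-574/23*(-6) + (-23*(-1/14) + 19/(-10)))² = (3444/23 + (23/14 + 19*(-⅒)))² = (3444/23 + (23/14 - 19/10))² = (3444/23 - 9/35)² = (120333/805)² = 14480030889/648025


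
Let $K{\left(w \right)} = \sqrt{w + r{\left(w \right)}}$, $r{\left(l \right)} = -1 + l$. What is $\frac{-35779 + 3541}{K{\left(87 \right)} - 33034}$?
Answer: $\frac{1064950092}{1091244983} + \frac{32238 \sqrt{173}}{1091244983} \approx 0.97629$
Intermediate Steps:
$K{\left(w \right)} = \sqrt{-1 + 2 w}$ ($K{\left(w \right)} = \sqrt{w + \left(-1 + w\right)} = \sqrt{-1 + 2 w}$)
$\frac{-35779 + 3541}{K{\left(87 \right)} - 33034} = \frac{-35779 + 3541}{\sqrt{-1 + 2 \cdot 87} - 33034} = - \frac{32238}{\sqrt{-1 + 174} - 33034} = - \frac{32238}{\sqrt{173} - 33034} = - \frac{32238}{-33034 + \sqrt{173}}$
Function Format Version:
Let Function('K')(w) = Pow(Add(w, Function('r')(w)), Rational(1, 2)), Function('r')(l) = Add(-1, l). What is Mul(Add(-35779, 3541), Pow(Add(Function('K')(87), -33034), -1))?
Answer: Add(Rational(1064950092, 1091244983), Mul(Rational(32238, 1091244983), Pow(173, Rational(1, 2)))) ≈ 0.97629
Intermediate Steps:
Function('K')(w) = Pow(Add(-1, Mul(2, w)), Rational(1, 2)) (Function('K')(w) = Pow(Add(w, Add(-1, w)), Rational(1, 2)) = Pow(Add(-1, Mul(2, w)), Rational(1, 2)))
Mul(Add(-35779, 3541), Pow(Add(Function('K')(87), -33034), -1)) = Mul(Add(-35779, 3541), Pow(Add(Pow(Add(-1, Mul(2, 87)), Rational(1, 2)), -33034), -1)) = Mul(-32238, Pow(Add(Pow(Add(-1, 174), Rational(1, 2)), -33034), -1)) = Mul(-32238, Pow(Add(Pow(173, Rational(1, 2)), -33034), -1)) = Mul(-32238, Pow(Add(-33034, Pow(173, Rational(1, 2))), -1))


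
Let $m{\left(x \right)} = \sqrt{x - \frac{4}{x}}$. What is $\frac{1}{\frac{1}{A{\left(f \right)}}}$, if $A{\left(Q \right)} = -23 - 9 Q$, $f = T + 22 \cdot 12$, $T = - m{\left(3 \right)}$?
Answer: $-2399 + 3 \sqrt{15} \approx -2387.4$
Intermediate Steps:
$T = - \frac{\sqrt{15}}{3}$ ($T = - \sqrt{3 - \frac{4}{3}} = - \sqrt{\frac{5}{3}} = - \frac{\sqrt{15}}{3} \approx -1.291$)
$f = 264 - \frac{\sqrt{15}}{3}$ ($f = - \frac{\sqrt{15}}{3} + 22 \cdot 12 = - \frac{\sqrt{15}}{3} + 264 = 264 - \frac{\sqrt{15}}{3} \approx 262.71$)
$\frac{1}{\frac{1}{A{\left(f \right)}}} = \frac{1}{\frac{1}{-23 - 9 \left(264 - \frac{\sqrt{15}}{3}\right)}} = \frac{1}{\frac{1}{-23 - \left(2376 - 3 \sqrt{15}\right)}} = \frac{1}{\frac{1}{-2399 + 3 \sqrt{15}}} = -2399 + 3 \sqrt{15}$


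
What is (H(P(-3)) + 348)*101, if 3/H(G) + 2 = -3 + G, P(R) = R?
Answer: 280881/8 ≈ 35110.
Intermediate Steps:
H(G) = 3/(-5 + G) (H(G) = 3/(-2 + (-3 + G)) = 3/(-5 + G))
(H(P(-3)) + 348)*101 = (3/(-5 - 3) + 348)*101 = (3/(-8) + 348)*101 = (3*(-⅛) + 348)*101 = (-3/8 + 348)*101 = (2781/8)*101 = 280881/8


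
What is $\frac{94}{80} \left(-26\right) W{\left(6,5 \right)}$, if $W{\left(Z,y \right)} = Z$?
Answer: $- \frac{1833}{10} \approx -183.3$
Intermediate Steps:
$\frac{94}{80} \left(-26\right) W{\left(6,5 \right)} = \frac{94}{80} \left(-26\right) 6 = 94 \cdot \frac{1}{80} \left(-26\right) 6 = \frac{47}{40} \left(-26\right) 6 = \left(- \frac{611}{20}\right) 6 = - \frac{1833}{10}$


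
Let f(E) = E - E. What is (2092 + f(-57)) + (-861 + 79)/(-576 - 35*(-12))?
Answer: 163567/78 ≈ 2097.0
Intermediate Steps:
f(E) = 0
(2092 + f(-57)) + (-861 + 79)/(-576 - 35*(-12)) = (2092 + 0) + (-861 + 79)/(-576 - 35*(-12)) = 2092 - 782/(-576 + 420) = 2092 - 782/(-156) = 2092 - 782*(-1/156) = 2092 + 391/78 = 163567/78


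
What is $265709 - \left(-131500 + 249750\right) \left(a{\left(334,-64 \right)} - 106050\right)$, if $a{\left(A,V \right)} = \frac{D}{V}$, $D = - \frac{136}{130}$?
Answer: $\frac{1304230332711}{104} \approx 1.2541 \cdot 10^{10}$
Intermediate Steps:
$D = - \frac{68}{65}$ ($D = \left(-136\right) \frac{1}{130} = - \frac{68}{65} \approx -1.0462$)
$a{\left(A,V \right)} = - \frac{68}{65 V}$
$265709 - \left(-131500 + 249750\right) \left(a{\left(334,-64 \right)} - 106050\right) = 265709 - \left(-131500 + 249750\right) \left(- \frac{68}{65 \left(-64\right)} - 106050\right) = 265709 - 118250 \left(\left(- \frac{68}{65}\right) \left(- \frac{1}{64}\right) - 106050\right) = 265709 - 118250 \left(\frac{17}{1040} - 106050\right) = 265709 - 118250 \left(- \frac{110291983}{1040}\right) = 265709 - - \frac{1304202698975}{104} = 265709 + \frac{1304202698975}{104} = \frac{1304230332711}{104}$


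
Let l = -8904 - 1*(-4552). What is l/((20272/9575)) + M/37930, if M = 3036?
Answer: -49390522694/24028655 ≈ -2055.5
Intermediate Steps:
l = -4352 (l = -8904 + 4552 = -4352)
l/((20272/9575)) + M/37930 = -4352/(20272/9575) + 3036/37930 = -4352/(20272*(1/9575)) + 3036*(1/37930) = -4352/20272/9575 + 1518/18965 = -4352*9575/20272 + 1518/18965 = -2604400/1267 + 1518/18965 = -49390522694/24028655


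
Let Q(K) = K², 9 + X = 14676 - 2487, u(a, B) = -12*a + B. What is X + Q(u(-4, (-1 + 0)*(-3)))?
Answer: 14781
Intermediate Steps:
u(a, B) = B - 12*a
X = 12180 (X = -9 + (14676 - 2487) = -9 + 12189 = 12180)
X + Q(u(-4, (-1 + 0)*(-3))) = 12180 + ((-1 + 0)*(-3) - 12*(-4))² = 12180 + (-1*(-3) + 48)² = 12180 + (3 + 48)² = 12180 + 51² = 12180 + 2601 = 14781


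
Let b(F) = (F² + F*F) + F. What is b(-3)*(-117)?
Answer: -1755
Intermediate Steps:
b(F) = F + 2*F² (b(F) = (F² + F²) + F = 2*F² + F = F + 2*F²)
b(-3)*(-117) = -3*(1 + 2*(-3))*(-117) = -3*(1 - 6)*(-117) = -3*(-5)*(-117) = 15*(-117) = -1755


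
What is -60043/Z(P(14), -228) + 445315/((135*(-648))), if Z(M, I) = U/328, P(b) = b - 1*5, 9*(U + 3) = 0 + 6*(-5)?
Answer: 1033702438555/332424 ≈ 3.1096e+6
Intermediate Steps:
U = -19/3 (U = -3 + (0 + 6*(-5))/9 = -3 + (0 - 30)/9 = -3 + (1/9)*(-30) = -3 - 10/3 = -19/3 ≈ -6.3333)
P(b) = -5 + b (P(b) = b - 5 = -5 + b)
Z(M, I) = -19/984 (Z(M, I) = -19/3/328 = -19/3*1/328 = -19/984)
-60043/Z(P(14), -228) + 445315/((135*(-648))) = -60043/(-19/984) + 445315/((135*(-648))) = -60043*(-984/19) + 445315/(-87480) = 59082312/19 + 445315*(-1/87480) = 59082312/19 - 89063/17496 = 1033702438555/332424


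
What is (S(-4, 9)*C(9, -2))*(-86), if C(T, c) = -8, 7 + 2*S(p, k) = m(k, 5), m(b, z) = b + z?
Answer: 2408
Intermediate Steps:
S(p, k) = -1 + k/2 (S(p, k) = -7/2 + (k + 5)/2 = -7/2 + (5 + k)/2 = -7/2 + (5/2 + k/2) = -1 + k/2)
(S(-4, 9)*C(9, -2))*(-86) = ((-1 + (½)*9)*(-8))*(-86) = ((-1 + 9/2)*(-8))*(-86) = ((7/2)*(-8))*(-86) = -28*(-86) = 2408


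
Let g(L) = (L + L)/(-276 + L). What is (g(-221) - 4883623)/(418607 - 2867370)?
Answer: 2427160189/1217035211 ≈ 1.9943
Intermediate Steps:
g(L) = 2*L/(-276 + L) (g(L) = (2*L)/(-276 + L) = 2*L/(-276 + L))
(g(-221) - 4883623)/(418607 - 2867370) = (2*(-221)/(-276 - 221) - 4883623)/(418607 - 2867370) = (2*(-221)/(-497) - 4883623)/(-2448763) = (2*(-221)*(-1/497) - 4883623)*(-1/2448763) = (442/497 - 4883623)*(-1/2448763) = -2427160189/497*(-1/2448763) = 2427160189/1217035211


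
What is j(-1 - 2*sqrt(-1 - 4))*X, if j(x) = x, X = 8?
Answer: -8 - 16*I*sqrt(5) ≈ -8.0 - 35.777*I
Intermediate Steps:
j(-1 - 2*sqrt(-1 - 4))*X = (-1 - 2*sqrt(-1 - 4))*8 = (-1 - 2*I*sqrt(5))*8 = -8 - 16*I*sqrt(5)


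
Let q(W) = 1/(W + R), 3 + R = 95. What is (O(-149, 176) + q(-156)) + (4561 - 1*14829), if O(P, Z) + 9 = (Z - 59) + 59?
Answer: -646465/64 ≈ -10101.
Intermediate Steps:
R = 92 (R = -3 + 95 = 92)
O(P, Z) = -9 + Z (O(P, Z) = -9 + ((Z - 59) + 59) = -9 + ((-59 + Z) + 59) = -9 + Z)
q(W) = 1/(92 + W) (q(W) = 1/(W + 92) = 1/(92 + W))
(O(-149, 176) + q(-156)) + (4561 - 1*14829) = ((-9 + 176) + 1/(92 - 156)) + (4561 - 1*14829) = (167 + 1/(-64)) + (4561 - 14829) = (167 - 1/64) - 10268 = 10687/64 - 10268 = -646465/64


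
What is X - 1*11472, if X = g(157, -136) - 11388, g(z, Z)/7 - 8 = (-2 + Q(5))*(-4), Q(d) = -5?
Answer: -22608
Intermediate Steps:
g(z, Z) = 252 (g(z, Z) = 56 + 7*((-2 - 5)*(-4)) = 56 + 7*(-7*(-4)) = 56 + 7*28 = 56 + 196 = 252)
X = -11136 (X = 252 - 11388 = -11136)
X - 1*11472 = -11136 - 1*11472 = -11136 - 11472 = -22608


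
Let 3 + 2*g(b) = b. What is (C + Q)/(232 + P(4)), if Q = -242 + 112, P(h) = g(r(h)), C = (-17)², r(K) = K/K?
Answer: 53/77 ≈ 0.68831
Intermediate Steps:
r(K) = 1
C = 289
g(b) = -3/2 + b/2
P(h) = -1 (P(h) = -3/2 + (½)*1 = -3/2 + ½ = -1)
Q = -130
(C + Q)/(232 + P(4)) = (289 - 130)/(232 - 1) = 159/231 = 159*(1/231) = 53/77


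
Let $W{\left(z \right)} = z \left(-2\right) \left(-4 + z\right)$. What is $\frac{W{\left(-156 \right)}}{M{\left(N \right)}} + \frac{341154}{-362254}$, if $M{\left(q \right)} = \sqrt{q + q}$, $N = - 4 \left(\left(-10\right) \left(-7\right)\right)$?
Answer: $- \frac{170577}{181127} + \frac{2496 i \sqrt{35}}{7} \approx -0.94175 + 2109.5 i$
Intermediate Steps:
$W{\left(z \right)} = - 2 z \left(-4 + z\right)$
$N = -280$ ($N = \left(-4\right) 70 = -280$)
$M{\left(q \right)} = \sqrt{2} \sqrt{q}$ ($M{\left(q \right)} = \sqrt{2 q} = \sqrt{2} \sqrt{q}$)
$\frac{W{\left(-156 \right)}}{M{\left(N \right)}} + \frac{341154}{-362254} = \frac{2 \left(-156\right) \left(4 - -156\right)}{\sqrt{2} \sqrt{-280}} + \frac{341154}{-362254} = \frac{2 \left(-156\right) \left(4 + 156\right)}{\sqrt{2} \cdot 2 i \sqrt{70}} + 341154 \left(- \frac{1}{362254}\right) = \frac{2 \left(-156\right) 160}{4 i \sqrt{35}} - \frac{170577}{181127} = - 49920 \left(- \frac{i \sqrt{35}}{140}\right) - \frac{170577}{181127} = \frac{2496 i \sqrt{35}}{7} - \frac{170577}{181127} = - \frac{170577}{181127} + \frac{2496 i \sqrt{35}}{7}$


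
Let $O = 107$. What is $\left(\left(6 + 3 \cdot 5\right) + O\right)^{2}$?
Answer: $16384$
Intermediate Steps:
$\left(\left(6 + 3 \cdot 5\right) + O\right)^{2} = \left(\left(6 + 3 \cdot 5\right) + 107\right)^{2} = \left(\left(6 + 15\right) + 107\right)^{2} = \left(21 + 107\right)^{2} = 128^{2} = 16384$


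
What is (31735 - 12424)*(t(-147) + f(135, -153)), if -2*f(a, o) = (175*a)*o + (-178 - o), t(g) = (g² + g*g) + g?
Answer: 35732997156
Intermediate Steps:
t(g) = g + 2*g² (t(g) = (g² + g²) + g = 2*g² + g = g + 2*g²)
f(a, o) = 89 + o/2 - 175*a*o/2 (f(a, o) = -((175*a)*o + (-178 - o))/2 = -(175*a*o + (-178 - o))/2 = -(-178 - o + 175*a*o)/2 = 89 + o/2 - 175*a*o/2)
(31735 - 12424)*(t(-147) + f(135, -153)) = (31735 - 12424)*(-147*(1 + 2*(-147)) + (89 + (½)*(-153) - 175/2*135*(-153))) = 19311*(-147*(1 - 294) + (89 - 153/2 + 3614625/2)) = 19311*(-147*(-293) + 1807325) = 19311*(43071 + 1807325) = 19311*1850396 = 35732997156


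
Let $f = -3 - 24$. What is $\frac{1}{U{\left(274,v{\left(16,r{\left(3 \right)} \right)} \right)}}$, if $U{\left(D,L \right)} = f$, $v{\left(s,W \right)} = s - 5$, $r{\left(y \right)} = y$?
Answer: $- \frac{1}{27} \approx -0.037037$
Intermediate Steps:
$v{\left(s,W \right)} = -5 + s$
$f = -27$ ($f = -3 - 24 = -27$)
$U{\left(D,L \right)} = -27$
$\frac{1}{U{\left(274,v{\left(16,r{\left(3 \right)} \right)} \right)}} = \frac{1}{-27} = - \frac{1}{27}$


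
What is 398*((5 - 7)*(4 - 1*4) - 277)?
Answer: -110246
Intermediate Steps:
398*((5 - 7)*(4 - 1*4) - 277) = 398*(-2*(4 - 4) - 277) = 398*(-2*0 - 277) = 398*(0 - 277) = 398*(-277) = -110246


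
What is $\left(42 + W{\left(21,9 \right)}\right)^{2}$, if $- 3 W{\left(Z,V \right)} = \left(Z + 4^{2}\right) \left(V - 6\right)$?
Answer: $25$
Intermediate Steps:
$W{\left(Z,V \right)} = - \frac{\left(-6 + V\right) \left(16 + Z\right)}{3}$ ($W{\left(Z,V \right)} = - \frac{\left(Z + 4^{2}\right) \left(V - 6\right)}{3} = - \frac{\left(Z + 16\right) \left(-6 + V\right)}{3} = - \frac{\left(16 + Z\right) \left(-6 + V\right)}{3} = - \frac{\left(-6 + V\right) \left(16 + Z\right)}{3}$)
$\left(42 + W{\left(21,9 \right)}\right)^{2} = \left(42 + \left(32 + 2 \cdot 21 - 48 - 3 \cdot 21\right)\right)^{2} = \left(42 + \left(32 + 42 - 48 - 63\right)\right)^{2} = \left(42 - 37\right)^{2} = 5^{2} = 25$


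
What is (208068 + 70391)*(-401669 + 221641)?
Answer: -50130416852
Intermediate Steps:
(208068 + 70391)*(-401669 + 221641) = 278459*(-180028) = -50130416852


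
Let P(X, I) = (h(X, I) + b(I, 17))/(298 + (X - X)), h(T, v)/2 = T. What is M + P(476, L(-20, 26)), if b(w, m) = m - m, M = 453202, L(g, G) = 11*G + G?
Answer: 67527574/149 ≈ 4.5321e+5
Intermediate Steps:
h(T, v) = 2*T
L(g, G) = 12*G
b(w, m) = 0
P(X, I) = X/149 (P(X, I) = (2*X + 0)/(298 + (X - X)) = (2*X)/(298 + 0) = (2*X)/298 = (2*X)*(1/298) = X/149)
M + P(476, L(-20, 26)) = 453202 + (1/149)*476 = 453202 + 476/149 = 67527574/149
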